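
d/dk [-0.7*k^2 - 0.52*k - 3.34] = -1.4*k - 0.52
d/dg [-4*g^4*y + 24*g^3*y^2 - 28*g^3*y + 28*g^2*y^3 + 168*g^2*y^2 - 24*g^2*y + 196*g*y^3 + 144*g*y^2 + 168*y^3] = 4*y*(-4*g^3 + 18*g^2*y - 21*g^2 + 14*g*y^2 + 84*g*y - 12*g + 49*y^2 + 36*y)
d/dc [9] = 0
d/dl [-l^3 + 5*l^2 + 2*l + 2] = -3*l^2 + 10*l + 2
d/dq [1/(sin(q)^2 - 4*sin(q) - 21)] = 2*(2 - sin(q))*cos(q)/((sin(q) - 7)^2*(sin(q) + 3)^2)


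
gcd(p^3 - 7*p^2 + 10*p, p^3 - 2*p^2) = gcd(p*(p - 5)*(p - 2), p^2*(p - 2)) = p^2 - 2*p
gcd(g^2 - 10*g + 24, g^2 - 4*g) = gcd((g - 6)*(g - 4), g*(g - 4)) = g - 4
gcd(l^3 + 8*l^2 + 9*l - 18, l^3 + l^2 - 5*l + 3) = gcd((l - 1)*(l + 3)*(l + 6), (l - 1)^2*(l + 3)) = l^2 + 2*l - 3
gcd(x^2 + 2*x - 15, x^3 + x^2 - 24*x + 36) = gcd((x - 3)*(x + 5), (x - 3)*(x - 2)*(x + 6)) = x - 3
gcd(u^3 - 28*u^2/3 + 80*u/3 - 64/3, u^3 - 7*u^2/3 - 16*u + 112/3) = u - 4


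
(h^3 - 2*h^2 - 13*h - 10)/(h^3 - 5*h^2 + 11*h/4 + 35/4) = 4*(h^2 - 3*h - 10)/(4*h^2 - 24*h + 35)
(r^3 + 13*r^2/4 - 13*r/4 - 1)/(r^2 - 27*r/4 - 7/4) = (r^2 + 3*r - 4)/(r - 7)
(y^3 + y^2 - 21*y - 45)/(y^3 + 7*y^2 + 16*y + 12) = (y^2 - 2*y - 15)/(y^2 + 4*y + 4)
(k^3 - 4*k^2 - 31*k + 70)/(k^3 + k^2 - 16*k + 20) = (k - 7)/(k - 2)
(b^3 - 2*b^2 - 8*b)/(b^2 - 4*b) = b + 2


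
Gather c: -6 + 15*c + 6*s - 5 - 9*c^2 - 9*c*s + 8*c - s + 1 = -9*c^2 + c*(23 - 9*s) + 5*s - 10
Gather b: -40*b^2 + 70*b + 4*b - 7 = -40*b^2 + 74*b - 7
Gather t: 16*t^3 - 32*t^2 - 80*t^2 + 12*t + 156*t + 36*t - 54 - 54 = 16*t^3 - 112*t^2 + 204*t - 108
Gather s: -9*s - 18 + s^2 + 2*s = s^2 - 7*s - 18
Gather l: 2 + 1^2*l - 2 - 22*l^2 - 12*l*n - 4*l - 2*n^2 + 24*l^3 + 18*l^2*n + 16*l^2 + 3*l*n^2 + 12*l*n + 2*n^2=24*l^3 + l^2*(18*n - 6) + l*(3*n^2 - 3)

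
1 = 1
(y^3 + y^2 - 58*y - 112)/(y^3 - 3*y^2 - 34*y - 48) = (y + 7)/(y + 3)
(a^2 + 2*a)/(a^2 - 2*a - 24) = a*(a + 2)/(a^2 - 2*a - 24)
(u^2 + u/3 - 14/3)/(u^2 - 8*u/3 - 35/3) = (u - 2)/(u - 5)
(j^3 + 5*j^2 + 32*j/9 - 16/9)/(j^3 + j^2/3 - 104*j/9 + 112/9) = (9*j^2 + 9*j - 4)/(9*j^2 - 33*j + 28)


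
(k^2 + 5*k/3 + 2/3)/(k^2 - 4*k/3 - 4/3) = (k + 1)/(k - 2)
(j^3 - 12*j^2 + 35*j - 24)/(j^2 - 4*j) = (j^3 - 12*j^2 + 35*j - 24)/(j*(j - 4))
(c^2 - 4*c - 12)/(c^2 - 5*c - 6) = (c + 2)/(c + 1)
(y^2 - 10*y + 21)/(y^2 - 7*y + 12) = (y - 7)/(y - 4)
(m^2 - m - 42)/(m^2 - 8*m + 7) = (m + 6)/(m - 1)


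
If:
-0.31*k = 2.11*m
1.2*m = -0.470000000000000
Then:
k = 2.67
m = -0.39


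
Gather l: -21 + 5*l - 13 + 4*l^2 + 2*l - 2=4*l^2 + 7*l - 36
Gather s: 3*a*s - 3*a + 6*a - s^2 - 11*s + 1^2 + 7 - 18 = 3*a - s^2 + s*(3*a - 11) - 10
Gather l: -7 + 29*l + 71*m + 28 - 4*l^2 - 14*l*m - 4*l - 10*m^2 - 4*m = -4*l^2 + l*(25 - 14*m) - 10*m^2 + 67*m + 21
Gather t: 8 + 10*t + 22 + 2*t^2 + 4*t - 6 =2*t^2 + 14*t + 24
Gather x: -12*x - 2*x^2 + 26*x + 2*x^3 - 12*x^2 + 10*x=2*x^3 - 14*x^2 + 24*x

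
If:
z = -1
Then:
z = -1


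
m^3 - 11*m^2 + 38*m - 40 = (m - 5)*(m - 4)*(m - 2)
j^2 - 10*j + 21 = (j - 7)*(j - 3)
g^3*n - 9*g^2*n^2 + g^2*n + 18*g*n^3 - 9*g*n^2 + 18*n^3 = (g - 6*n)*(g - 3*n)*(g*n + n)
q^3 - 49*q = q*(q - 7)*(q + 7)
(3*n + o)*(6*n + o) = 18*n^2 + 9*n*o + o^2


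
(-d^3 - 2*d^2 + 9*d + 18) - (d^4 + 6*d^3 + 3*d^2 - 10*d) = -d^4 - 7*d^3 - 5*d^2 + 19*d + 18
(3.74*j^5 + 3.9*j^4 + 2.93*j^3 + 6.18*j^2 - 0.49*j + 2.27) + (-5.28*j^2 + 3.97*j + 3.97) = 3.74*j^5 + 3.9*j^4 + 2.93*j^3 + 0.899999999999999*j^2 + 3.48*j + 6.24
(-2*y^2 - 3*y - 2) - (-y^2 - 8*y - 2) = -y^2 + 5*y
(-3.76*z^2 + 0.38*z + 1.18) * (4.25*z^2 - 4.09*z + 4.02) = -15.98*z^4 + 16.9934*z^3 - 11.6544*z^2 - 3.2986*z + 4.7436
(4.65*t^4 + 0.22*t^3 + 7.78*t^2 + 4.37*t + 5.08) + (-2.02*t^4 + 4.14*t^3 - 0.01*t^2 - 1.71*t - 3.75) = 2.63*t^4 + 4.36*t^3 + 7.77*t^2 + 2.66*t + 1.33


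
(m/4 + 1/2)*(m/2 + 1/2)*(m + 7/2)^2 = m^4/8 + 5*m^3/4 + 141*m^2/32 + 203*m/32 + 49/16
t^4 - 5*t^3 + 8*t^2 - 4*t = t*(t - 2)^2*(t - 1)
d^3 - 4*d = d*(d - 2)*(d + 2)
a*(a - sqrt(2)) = a^2 - sqrt(2)*a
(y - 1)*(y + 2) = y^2 + y - 2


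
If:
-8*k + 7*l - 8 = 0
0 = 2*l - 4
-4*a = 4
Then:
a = -1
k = 3/4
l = 2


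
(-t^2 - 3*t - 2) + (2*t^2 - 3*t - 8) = t^2 - 6*t - 10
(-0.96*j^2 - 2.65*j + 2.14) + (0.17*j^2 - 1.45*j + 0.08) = -0.79*j^2 - 4.1*j + 2.22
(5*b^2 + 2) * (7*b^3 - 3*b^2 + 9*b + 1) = 35*b^5 - 15*b^4 + 59*b^3 - b^2 + 18*b + 2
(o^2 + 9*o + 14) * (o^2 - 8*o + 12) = o^4 + o^3 - 46*o^2 - 4*o + 168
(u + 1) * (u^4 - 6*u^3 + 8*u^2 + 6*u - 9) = u^5 - 5*u^4 + 2*u^3 + 14*u^2 - 3*u - 9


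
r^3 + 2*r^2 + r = r*(r + 1)^2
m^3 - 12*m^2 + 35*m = m*(m - 7)*(m - 5)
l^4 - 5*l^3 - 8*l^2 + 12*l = l*(l - 6)*(l - 1)*(l + 2)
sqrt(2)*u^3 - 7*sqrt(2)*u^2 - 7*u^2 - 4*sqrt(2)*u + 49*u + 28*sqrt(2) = (u - 7)*(u - 4*sqrt(2))*(sqrt(2)*u + 1)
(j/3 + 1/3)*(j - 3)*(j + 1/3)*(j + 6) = j^4/3 + 13*j^3/9 - 41*j^2/9 - 23*j/3 - 2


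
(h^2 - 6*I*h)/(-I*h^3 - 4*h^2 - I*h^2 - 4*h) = (-h + 6*I)/(I*h^2 + 4*h + I*h + 4)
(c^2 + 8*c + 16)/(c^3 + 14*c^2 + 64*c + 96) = 1/(c + 6)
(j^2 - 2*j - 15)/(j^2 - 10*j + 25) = (j + 3)/(j - 5)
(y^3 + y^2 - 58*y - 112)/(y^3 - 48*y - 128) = (y^2 + 9*y + 14)/(y^2 + 8*y + 16)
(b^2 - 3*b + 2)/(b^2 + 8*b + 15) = (b^2 - 3*b + 2)/(b^2 + 8*b + 15)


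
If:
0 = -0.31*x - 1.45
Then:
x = -4.68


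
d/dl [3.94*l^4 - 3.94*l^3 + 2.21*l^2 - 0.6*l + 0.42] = 15.76*l^3 - 11.82*l^2 + 4.42*l - 0.6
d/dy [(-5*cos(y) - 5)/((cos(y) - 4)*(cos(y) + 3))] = 5*(sin(y)^2 - 2*cos(y) - 12)*sin(y)/((cos(y) - 4)^2*(cos(y) + 3)^2)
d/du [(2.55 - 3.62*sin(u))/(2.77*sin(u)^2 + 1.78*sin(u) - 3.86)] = (10.0274*sin(u)^2 - 14.127*sin(u) + 9.4342)*cos(u)/(7.6729*sin(u)^4 + 9.8612*sin(u)^3 - 18.216*sin(u)^2 - 13.7416*sin(u) + 14.8996)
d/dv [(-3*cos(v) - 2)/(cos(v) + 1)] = sin(v)/(cos(v) + 1)^2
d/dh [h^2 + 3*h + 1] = 2*h + 3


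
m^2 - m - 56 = (m - 8)*(m + 7)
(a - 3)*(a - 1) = a^2 - 4*a + 3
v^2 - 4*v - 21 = (v - 7)*(v + 3)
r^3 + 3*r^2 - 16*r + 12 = (r - 2)*(r - 1)*(r + 6)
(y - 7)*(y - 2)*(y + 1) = y^3 - 8*y^2 + 5*y + 14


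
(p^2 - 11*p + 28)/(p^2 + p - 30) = (p^2 - 11*p + 28)/(p^2 + p - 30)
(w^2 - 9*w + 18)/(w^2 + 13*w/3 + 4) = 3*(w^2 - 9*w + 18)/(3*w^2 + 13*w + 12)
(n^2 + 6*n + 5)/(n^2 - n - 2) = (n + 5)/(n - 2)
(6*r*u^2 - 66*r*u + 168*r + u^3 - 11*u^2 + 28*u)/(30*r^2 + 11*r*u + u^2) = (u^2 - 11*u + 28)/(5*r + u)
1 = 1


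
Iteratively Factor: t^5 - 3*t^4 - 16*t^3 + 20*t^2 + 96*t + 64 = (t - 4)*(t^4 + t^3 - 12*t^2 - 28*t - 16) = (t - 4)*(t + 2)*(t^3 - t^2 - 10*t - 8) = (t - 4)*(t + 2)^2*(t^2 - 3*t - 4) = (t - 4)^2*(t + 2)^2*(t + 1)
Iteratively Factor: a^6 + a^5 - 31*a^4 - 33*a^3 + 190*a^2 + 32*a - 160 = (a - 2)*(a^5 + 3*a^4 - 25*a^3 - 83*a^2 + 24*a + 80) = (a - 5)*(a - 2)*(a^4 + 8*a^3 + 15*a^2 - 8*a - 16) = (a - 5)*(a - 2)*(a + 4)*(a^3 + 4*a^2 - a - 4) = (a - 5)*(a - 2)*(a + 1)*(a + 4)*(a^2 + 3*a - 4) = (a - 5)*(a - 2)*(a - 1)*(a + 1)*(a + 4)*(a + 4)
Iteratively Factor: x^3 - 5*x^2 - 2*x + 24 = (x + 2)*(x^2 - 7*x + 12) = (x - 4)*(x + 2)*(x - 3)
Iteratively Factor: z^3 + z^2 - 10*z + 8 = (z - 2)*(z^2 + 3*z - 4) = (z - 2)*(z - 1)*(z + 4)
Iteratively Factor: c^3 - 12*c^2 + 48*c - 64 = (c - 4)*(c^2 - 8*c + 16) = (c - 4)^2*(c - 4)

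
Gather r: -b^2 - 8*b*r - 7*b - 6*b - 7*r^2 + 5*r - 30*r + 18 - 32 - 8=-b^2 - 13*b - 7*r^2 + r*(-8*b - 25) - 22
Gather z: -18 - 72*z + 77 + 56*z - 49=10 - 16*z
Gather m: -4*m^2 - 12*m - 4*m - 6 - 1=-4*m^2 - 16*m - 7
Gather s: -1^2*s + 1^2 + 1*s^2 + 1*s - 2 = s^2 - 1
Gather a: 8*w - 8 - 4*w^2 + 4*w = -4*w^2 + 12*w - 8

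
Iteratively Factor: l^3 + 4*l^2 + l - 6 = (l - 1)*(l^2 + 5*l + 6) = (l - 1)*(l + 3)*(l + 2)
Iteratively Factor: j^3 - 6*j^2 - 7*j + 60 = (j - 4)*(j^2 - 2*j - 15) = (j - 5)*(j - 4)*(j + 3)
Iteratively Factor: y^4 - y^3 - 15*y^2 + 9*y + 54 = (y - 3)*(y^3 + 2*y^2 - 9*y - 18) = (y - 3)^2*(y^2 + 5*y + 6) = (y - 3)^2*(y + 3)*(y + 2)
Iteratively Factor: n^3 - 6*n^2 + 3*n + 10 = (n - 2)*(n^2 - 4*n - 5) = (n - 2)*(n + 1)*(n - 5)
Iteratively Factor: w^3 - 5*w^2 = (w)*(w^2 - 5*w) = w^2*(w - 5)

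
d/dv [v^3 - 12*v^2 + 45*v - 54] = 3*v^2 - 24*v + 45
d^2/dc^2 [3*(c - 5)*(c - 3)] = 6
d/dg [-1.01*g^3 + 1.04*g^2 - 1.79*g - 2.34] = -3.03*g^2 + 2.08*g - 1.79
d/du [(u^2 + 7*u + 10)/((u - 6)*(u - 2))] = (-15*u^2 + 4*u + 164)/(u^4 - 16*u^3 + 88*u^2 - 192*u + 144)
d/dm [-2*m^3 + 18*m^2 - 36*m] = -6*m^2 + 36*m - 36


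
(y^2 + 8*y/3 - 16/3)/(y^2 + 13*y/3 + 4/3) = (3*y - 4)/(3*y + 1)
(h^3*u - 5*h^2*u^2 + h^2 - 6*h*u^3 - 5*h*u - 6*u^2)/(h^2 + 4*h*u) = (h^3*u - 5*h^2*u^2 + h^2 - 6*h*u^3 - 5*h*u - 6*u^2)/(h*(h + 4*u))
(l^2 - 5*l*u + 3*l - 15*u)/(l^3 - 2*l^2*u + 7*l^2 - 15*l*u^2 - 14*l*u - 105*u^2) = (l + 3)/(l^2 + 3*l*u + 7*l + 21*u)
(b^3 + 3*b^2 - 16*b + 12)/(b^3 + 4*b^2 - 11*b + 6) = (b - 2)/(b - 1)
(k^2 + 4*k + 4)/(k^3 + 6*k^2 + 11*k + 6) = (k + 2)/(k^2 + 4*k + 3)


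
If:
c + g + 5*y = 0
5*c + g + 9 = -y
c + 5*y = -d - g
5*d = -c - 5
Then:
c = -5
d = 0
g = 75/4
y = -11/4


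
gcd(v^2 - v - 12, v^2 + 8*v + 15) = v + 3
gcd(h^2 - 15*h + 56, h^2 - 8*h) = h - 8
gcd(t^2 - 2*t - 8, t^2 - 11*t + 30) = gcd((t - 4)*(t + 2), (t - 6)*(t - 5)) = 1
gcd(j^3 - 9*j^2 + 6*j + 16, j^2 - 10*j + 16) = j^2 - 10*j + 16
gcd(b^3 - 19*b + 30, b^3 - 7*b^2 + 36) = b - 3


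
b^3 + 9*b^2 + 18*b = b*(b + 3)*(b + 6)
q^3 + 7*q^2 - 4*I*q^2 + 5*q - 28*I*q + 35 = (q + 7)*(q - 5*I)*(q + I)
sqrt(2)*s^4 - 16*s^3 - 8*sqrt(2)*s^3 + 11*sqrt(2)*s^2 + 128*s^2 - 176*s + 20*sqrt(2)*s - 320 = (s - 5)*(s - 4)*(s - 8*sqrt(2))*(sqrt(2)*s + sqrt(2))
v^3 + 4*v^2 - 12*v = v*(v - 2)*(v + 6)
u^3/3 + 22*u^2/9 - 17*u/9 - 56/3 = (u/3 + 1)*(u - 8/3)*(u + 7)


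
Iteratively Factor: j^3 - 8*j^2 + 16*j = (j)*(j^2 - 8*j + 16) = j*(j - 4)*(j - 4)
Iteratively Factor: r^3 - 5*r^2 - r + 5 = (r - 1)*(r^2 - 4*r - 5) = (r - 1)*(r + 1)*(r - 5)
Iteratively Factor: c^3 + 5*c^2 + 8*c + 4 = (c + 1)*(c^2 + 4*c + 4) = (c + 1)*(c + 2)*(c + 2)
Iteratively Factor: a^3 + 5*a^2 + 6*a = (a)*(a^2 + 5*a + 6) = a*(a + 2)*(a + 3)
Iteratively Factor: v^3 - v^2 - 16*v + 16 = (v - 1)*(v^2 - 16) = (v - 1)*(v + 4)*(v - 4)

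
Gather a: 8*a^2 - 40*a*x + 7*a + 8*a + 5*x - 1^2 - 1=8*a^2 + a*(15 - 40*x) + 5*x - 2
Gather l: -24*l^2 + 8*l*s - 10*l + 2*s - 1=-24*l^2 + l*(8*s - 10) + 2*s - 1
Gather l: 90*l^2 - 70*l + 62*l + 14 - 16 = 90*l^2 - 8*l - 2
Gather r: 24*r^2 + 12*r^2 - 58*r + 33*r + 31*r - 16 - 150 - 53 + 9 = 36*r^2 + 6*r - 210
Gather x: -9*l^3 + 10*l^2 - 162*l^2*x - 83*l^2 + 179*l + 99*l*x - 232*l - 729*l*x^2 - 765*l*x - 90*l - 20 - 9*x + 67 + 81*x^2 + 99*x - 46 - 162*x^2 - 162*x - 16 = -9*l^3 - 73*l^2 - 143*l + x^2*(-729*l - 81) + x*(-162*l^2 - 666*l - 72) - 15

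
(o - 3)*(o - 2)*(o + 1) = o^3 - 4*o^2 + o + 6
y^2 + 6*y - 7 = (y - 1)*(y + 7)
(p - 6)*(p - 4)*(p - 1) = p^3 - 11*p^2 + 34*p - 24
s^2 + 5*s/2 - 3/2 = (s - 1/2)*(s + 3)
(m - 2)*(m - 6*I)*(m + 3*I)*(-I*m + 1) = -I*m^4 - 2*m^3 + 2*I*m^3 + 4*m^2 - 21*I*m^2 + 18*m + 42*I*m - 36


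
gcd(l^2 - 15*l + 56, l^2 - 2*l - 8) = 1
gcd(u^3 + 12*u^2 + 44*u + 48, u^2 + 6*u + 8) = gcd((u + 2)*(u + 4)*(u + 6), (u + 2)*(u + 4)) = u^2 + 6*u + 8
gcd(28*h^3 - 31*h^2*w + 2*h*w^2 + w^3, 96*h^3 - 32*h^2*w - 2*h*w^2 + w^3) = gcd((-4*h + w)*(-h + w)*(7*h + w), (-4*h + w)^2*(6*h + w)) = -4*h + w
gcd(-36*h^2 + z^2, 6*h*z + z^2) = 6*h + z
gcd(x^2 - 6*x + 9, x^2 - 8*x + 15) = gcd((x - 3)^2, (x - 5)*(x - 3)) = x - 3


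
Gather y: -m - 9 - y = -m - y - 9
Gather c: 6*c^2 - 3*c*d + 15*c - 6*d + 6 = 6*c^2 + c*(15 - 3*d) - 6*d + 6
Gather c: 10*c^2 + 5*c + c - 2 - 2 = 10*c^2 + 6*c - 4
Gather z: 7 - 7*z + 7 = 14 - 7*z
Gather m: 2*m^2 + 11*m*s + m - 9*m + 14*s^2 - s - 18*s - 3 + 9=2*m^2 + m*(11*s - 8) + 14*s^2 - 19*s + 6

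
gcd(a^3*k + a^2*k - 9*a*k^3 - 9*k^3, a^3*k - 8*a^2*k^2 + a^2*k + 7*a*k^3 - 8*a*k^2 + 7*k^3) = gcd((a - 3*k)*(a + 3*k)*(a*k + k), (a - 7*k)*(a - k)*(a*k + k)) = a*k + k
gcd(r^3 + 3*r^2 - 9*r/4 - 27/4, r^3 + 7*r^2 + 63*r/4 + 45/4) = r^2 + 9*r/2 + 9/2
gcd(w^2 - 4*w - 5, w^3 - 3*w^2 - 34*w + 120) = w - 5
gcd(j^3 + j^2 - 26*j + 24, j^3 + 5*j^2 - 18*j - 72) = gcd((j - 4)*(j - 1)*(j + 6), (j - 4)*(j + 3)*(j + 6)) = j^2 + 2*j - 24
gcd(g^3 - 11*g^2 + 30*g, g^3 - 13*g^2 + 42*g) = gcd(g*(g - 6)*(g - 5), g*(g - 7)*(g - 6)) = g^2 - 6*g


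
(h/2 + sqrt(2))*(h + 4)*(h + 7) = h^3/2 + sqrt(2)*h^2 + 11*h^2/2 + 14*h + 11*sqrt(2)*h + 28*sqrt(2)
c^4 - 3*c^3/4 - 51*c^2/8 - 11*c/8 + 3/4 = (c - 3)*(c - 1/4)*(c + 1/2)*(c + 2)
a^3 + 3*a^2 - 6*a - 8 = (a - 2)*(a + 1)*(a + 4)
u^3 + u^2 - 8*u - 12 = (u - 3)*(u + 2)^2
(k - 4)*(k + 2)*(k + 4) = k^3 + 2*k^2 - 16*k - 32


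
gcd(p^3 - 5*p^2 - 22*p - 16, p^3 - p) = p + 1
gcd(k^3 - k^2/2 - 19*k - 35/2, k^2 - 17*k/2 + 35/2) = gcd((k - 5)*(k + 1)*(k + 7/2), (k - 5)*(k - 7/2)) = k - 5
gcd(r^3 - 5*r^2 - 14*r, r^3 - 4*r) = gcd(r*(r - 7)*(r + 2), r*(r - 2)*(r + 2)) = r^2 + 2*r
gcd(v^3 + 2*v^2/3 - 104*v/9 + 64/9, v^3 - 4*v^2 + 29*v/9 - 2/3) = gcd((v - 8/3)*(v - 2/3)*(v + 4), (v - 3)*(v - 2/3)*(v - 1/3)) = v - 2/3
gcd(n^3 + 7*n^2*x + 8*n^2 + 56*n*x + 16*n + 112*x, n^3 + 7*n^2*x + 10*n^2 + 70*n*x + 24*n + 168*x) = n^2 + 7*n*x + 4*n + 28*x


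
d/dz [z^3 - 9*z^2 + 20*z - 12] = 3*z^2 - 18*z + 20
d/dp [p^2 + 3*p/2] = 2*p + 3/2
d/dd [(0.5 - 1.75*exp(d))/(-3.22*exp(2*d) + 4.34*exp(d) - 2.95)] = (-5.635*exp(2*d) + 3.22*exp(d) + 2.9925)*exp(d)/(10.3684*exp(4*d) - 27.9496*exp(3*d) + 37.8336*exp(2*d) - 25.606*exp(d) + 8.7025)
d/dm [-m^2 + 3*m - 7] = 3 - 2*m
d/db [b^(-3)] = -3/b^4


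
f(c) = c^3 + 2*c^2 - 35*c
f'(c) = 3*c^2 + 4*c - 35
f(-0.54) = 19.33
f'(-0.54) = -36.29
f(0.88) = -28.57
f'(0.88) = -29.16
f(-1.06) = 38.16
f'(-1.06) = -35.87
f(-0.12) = 4.23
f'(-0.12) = -35.44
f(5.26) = 16.77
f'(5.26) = 69.04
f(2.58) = -59.81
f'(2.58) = -4.71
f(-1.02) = 36.72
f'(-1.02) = -35.96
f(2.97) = -60.11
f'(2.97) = 3.34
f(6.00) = 78.00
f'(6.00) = 97.00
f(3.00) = -60.00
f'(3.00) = 4.00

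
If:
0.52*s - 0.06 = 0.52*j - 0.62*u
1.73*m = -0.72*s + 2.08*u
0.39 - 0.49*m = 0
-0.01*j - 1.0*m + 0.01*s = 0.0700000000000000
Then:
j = -298.03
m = 0.80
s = -211.44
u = -72.53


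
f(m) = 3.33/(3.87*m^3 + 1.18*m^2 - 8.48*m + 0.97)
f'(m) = 3.33*(-11.61*m^2 - 2.36*m + 8.48)/(3.87*m^3 + 1.18*m^2 - 8.48*m + 0.97)^2 = (-38.6613*m^2 - 7.8588*m + 28.2384)/(3.87*m^3 + 1.18*m^2 - 8.48*m + 0.97)^2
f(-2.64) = -0.08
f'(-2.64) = -0.14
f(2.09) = 0.14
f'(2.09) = -0.28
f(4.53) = 0.01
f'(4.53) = -0.01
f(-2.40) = -0.13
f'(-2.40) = -0.27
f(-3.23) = -0.04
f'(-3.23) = -0.04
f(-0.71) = 0.54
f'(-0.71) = 0.37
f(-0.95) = 0.49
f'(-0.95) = 0.02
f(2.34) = 0.09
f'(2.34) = -0.15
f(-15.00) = -0.00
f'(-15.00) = -0.00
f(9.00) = 0.00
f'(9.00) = -0.00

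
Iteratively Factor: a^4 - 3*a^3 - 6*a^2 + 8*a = (a + 2)*(a^3 - 5*a^2 + 4*a) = a*(a + 2)*(a^2 - 5*a + 4) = a*(a - 4)*(a + 2)*(a - 1)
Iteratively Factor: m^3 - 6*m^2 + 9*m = (m - 3)*(m^2 - 3*m) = m*(m - 3)*(m - 3)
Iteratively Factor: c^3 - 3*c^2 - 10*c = (c)*(c^2 - 3*c - 10) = c*(c - 5)*(c + 2)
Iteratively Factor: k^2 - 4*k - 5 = (k + 1)*(k - 5)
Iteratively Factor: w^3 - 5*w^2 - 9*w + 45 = (w + 3)*(w^2 - 8*w + 15) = (w - 5)*(w + 3)*(w - 3)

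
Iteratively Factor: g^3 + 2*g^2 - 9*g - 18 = (g + 3)*(g^2 - g - 6) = (g + 2)*(g + 3)*(g - 3)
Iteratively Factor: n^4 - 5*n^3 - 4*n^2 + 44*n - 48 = (n - 2)*(n^3 - 3*n^2 - 10*n + 24) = (n - 2)^2*(n^2 - n - 12) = (n - 4)*(n - 2)^2*(n + 3)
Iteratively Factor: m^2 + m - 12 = (m - 3)*(m + 4)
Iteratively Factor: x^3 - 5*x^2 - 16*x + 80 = (x + 4)*(x^2 - 9*x + 20) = (x - 4)*(x + 4)*(x - 5)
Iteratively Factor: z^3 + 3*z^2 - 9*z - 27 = (z - 3)*(z^2 + 6*z + 9) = (z - 3)*(z + 3)*(z + 3)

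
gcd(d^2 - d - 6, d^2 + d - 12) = d - 3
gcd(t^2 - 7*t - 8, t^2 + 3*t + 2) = t + 1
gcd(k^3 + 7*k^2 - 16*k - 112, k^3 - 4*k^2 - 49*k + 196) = k^2 + 3*k - 28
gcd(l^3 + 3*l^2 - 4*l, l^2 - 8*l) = l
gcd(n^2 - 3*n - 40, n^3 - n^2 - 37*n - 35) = n + 5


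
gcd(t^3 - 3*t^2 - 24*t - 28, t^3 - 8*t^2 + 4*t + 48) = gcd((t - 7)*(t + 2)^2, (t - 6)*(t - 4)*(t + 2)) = t + 2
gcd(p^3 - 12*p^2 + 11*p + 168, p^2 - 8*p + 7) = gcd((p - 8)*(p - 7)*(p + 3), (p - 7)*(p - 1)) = p - 7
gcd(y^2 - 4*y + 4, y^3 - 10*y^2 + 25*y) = 1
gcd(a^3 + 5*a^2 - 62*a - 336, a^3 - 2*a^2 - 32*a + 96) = a + 6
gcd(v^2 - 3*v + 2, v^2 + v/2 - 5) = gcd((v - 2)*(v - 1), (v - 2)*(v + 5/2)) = v - 2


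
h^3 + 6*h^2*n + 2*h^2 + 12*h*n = h*(h + 2)*(h + 6*n)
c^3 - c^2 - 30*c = c*(c - 6)*(c + 5)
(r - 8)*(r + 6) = r^2 - 2*r - 48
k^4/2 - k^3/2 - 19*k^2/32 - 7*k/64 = k*(k/2 + 1/4)*(k - 7/4)*(k + 1/4)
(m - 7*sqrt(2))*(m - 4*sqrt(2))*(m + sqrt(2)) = m^3 - 10*sqrt(2)*m^2 + 34*m + 56*sqrt(2)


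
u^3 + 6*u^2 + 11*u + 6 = (u + 1)*(u + 2)*(u + 3)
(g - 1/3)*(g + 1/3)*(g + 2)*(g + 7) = g^4 + 9*g^3 + 125*g^2/9 - g - 14/9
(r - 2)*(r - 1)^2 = r^3 - 4*r^2 + 5*r - 2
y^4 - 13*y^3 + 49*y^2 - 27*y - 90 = (y - 6)*(y - 5)*(y - 3)*(y + 1)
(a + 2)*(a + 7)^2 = a^3 + 16*a^2 + 77*a + 98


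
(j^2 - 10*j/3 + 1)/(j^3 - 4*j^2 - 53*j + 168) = (j - 1/3)/(j^2 - j - 56)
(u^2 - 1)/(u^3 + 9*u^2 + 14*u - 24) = (u + 1)/(u^2 + 10*u + 24)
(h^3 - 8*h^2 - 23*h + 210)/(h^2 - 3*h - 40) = (h^2 - 13*h + 42)/(h - 8)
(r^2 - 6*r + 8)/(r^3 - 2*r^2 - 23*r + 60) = (r - 2)/(r^2 + 2*r - 15)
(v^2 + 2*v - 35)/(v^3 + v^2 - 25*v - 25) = (v + 7)/(v^2 + 6*v + 5)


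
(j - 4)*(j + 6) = j^2 + 2*j - 24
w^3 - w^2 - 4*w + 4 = (w - 2)*(w - 1)*(w + 2)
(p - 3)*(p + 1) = p^2 - 2*p - 3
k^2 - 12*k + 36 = (k - 6)^2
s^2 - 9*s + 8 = (s - 8)*(s - 1)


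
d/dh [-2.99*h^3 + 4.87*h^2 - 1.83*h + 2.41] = -8.97*h^2 + 9.74*h - 1.83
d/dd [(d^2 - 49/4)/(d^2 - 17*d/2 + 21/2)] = (-68*d^2 + 364*d - 833)/(2*(4*d^4 - 68*d^3 + 373*d^2 - 714*d + 441))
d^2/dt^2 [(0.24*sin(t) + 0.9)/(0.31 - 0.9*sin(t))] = (8.32667268468867e-17*sin(t)^3 + 0.79596*sin(t)^2 + 0.274164*sin(t) - 1.59192)/(0.729*sin(t)^3 - 0.7533*sin(t)^2 + 0.25947*sin(t) - 0.029791)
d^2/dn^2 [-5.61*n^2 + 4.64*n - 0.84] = -11.2200000000000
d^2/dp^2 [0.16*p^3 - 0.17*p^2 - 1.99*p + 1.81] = 0.96*p - 0.34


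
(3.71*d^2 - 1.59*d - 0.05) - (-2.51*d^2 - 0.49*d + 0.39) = 6.22*d^2 - 1.1*d - 0.44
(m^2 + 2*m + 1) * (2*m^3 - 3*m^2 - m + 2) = 2*m^5 + m^4 - 5*m^3 - 3*m^2 + 3*m + 2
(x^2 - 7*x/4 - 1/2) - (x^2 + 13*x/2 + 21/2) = -33*x/4 - 11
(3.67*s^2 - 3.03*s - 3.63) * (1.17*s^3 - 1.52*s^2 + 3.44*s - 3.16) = 4.2939*s^5 - 9.1235*s^4 + 12.9833*s^3 - 16.5028*s^2 - 2.9124*s + 11.4708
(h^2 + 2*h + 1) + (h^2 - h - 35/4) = 2*h^2 + h - 31/4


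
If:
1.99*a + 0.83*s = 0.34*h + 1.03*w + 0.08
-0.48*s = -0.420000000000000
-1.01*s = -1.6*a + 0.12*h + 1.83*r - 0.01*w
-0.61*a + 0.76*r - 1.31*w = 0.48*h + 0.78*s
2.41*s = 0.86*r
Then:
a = 0.65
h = -35.04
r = 2.45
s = 0.88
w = 13.44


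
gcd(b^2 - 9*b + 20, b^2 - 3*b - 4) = b - 4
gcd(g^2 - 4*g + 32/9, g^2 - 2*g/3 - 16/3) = g - 8/3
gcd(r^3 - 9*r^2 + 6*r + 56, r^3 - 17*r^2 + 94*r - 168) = r^2 - 11*r + 28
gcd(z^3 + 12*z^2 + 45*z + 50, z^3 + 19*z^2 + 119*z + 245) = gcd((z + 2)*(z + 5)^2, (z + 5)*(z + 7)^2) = z + 5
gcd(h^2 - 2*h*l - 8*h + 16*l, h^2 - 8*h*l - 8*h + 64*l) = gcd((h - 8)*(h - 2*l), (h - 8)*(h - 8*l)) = h - 8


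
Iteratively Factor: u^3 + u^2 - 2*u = (u - 1)*(u^2 + 2*u) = u*(u - 1)*(u + 2)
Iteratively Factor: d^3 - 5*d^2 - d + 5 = (d - 5)*(d^2 - 1) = (d - 5)*(d - 1)*(d + 1)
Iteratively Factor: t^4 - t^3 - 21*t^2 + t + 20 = (t - 5)*(t^3 + 4*t^2 - t - 4) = (t - 5)*(t - 1)*(t^2 + 5*t + 4) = (t - 5)*(t - 1)*(t + 4)*(t + 1)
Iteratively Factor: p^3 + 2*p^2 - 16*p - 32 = (p + 2)*(p^2 - 16) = (p - 4)*(p + 2)*(p + 4)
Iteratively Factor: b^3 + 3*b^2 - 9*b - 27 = (b - 3)*(b^2 + 6*b + 9) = (b - 3)*(b + 3)*(b + 3)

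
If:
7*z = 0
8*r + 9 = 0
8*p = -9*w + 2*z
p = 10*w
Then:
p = 0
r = -9/8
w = 0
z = 0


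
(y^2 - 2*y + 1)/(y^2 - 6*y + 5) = (y - 1)/(y - 5)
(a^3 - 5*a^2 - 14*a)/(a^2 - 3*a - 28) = a*(a + 2)/(a + 4)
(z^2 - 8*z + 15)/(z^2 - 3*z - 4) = (-z^2 + 8*z - 15)/(-z^2 + 3*z + 4)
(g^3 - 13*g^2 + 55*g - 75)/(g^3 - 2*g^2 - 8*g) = (-g^3 + 13*g^2 - 55*g + 75)/(g*(-g^2 + 2*g + 8))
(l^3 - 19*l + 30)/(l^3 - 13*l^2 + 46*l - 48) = (l + 5)/(l - 8)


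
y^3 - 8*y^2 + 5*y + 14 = (y - 7)*(y - 2)*(y + 1)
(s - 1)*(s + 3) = s^2 + 2*s - 3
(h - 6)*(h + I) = h^2 - 6*h + I*h - 6*I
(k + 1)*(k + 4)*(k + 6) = k^3 + 11*k^2 + 34*k + 24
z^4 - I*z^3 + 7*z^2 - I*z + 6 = (z - 3*I)*(z - I)*(z + I)*(z + 2*I)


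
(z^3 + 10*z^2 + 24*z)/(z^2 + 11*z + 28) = z*(z + 6)/(z + 7)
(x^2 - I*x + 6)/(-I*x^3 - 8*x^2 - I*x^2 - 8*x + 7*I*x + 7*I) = (I*x^2 + x + 6*I)/(x^3 + x^2*(1 - 8*I) - x*(7 + 8*I) - 7)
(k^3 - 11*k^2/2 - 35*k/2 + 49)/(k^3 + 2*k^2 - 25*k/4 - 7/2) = 2*(k - 7)/(2*k + 1)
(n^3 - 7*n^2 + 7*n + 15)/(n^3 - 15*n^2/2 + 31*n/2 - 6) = 2*(n^2 - 4*n - 5)/(2*n^2 - 9*n + 4)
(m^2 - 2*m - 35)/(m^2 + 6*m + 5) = (m - 7)/(m + 1)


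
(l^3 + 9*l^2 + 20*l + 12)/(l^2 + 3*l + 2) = l + 6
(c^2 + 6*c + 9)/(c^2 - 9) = (c + 3)/(c - 3)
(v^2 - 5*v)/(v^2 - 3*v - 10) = v/(v + 2)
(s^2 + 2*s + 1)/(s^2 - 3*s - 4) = (s + 1)/(s - 4)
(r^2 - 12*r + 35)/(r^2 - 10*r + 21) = (r - 5)/(r - 3)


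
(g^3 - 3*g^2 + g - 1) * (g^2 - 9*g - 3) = g^5 - 12*g^4 + 25*g^3 - g^2 + 6*g + 3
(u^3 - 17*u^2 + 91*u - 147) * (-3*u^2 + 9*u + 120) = -3*u^5 + 60*u^4 - 306*u^3 - 780*u^2 + 9597*u - 17640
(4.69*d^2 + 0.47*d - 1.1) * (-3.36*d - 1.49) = -15.7584*d^3 - 8.5673*d^2 + 2.9957*d + 1.639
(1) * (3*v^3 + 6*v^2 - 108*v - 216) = 3*v^3 + 6*v^2 - 108*v - 216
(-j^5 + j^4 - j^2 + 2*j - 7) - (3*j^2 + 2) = -j^5 + j^4 - 4*j^2 + 2*j - 9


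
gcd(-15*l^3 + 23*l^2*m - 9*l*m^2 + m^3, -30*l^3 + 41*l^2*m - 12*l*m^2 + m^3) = 5*l^2 - 6*l*m + m^2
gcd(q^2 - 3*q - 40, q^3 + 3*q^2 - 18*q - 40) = q + 5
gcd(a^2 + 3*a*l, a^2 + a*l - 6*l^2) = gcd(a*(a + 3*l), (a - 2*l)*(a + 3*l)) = a + 3*l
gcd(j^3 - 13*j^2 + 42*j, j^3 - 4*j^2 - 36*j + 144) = j - 6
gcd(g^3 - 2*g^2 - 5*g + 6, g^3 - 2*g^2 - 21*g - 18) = 1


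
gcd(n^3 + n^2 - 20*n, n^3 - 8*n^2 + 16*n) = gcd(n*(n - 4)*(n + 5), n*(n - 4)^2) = n^2 - 4*n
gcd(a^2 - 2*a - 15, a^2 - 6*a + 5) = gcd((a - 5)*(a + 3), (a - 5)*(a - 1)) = a - 5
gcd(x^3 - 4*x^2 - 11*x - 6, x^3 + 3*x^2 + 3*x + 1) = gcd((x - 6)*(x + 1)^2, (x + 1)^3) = x^2 + 2*x + 1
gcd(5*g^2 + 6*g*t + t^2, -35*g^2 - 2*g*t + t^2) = 5*g + t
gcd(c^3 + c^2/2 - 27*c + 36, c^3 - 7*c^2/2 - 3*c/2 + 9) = 1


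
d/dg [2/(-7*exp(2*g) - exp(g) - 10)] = (28*exp(g) + 2)*exp(g)/(7*exp(2*g) + exp(g) + 10)^2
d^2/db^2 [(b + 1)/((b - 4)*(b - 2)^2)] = 2*(3*b^3 - 6*b^2 - 56*b + 148)/(b^7 - 20*b^6 + 168*b^5 - 768*b^4 + 2064*b^3 - 3264*b^2 + 2816*b - 1024)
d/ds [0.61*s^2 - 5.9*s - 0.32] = 1.22*s - 5.9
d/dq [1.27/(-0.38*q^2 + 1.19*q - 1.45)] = (0.9652*q - 1.5113)/(0.38*q^2 - 1.19*q + 1.45)^2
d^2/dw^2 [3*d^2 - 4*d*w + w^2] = 2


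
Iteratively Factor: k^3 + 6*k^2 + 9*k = (k)*(k^2 + 6*k + 9) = k*(k + 3)*(k + 3)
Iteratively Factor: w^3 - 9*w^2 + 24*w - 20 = (w - 2)*(w^2 - 7*w + 10) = (w - 5)*(w - 2)*(w - 2)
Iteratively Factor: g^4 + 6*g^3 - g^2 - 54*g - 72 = (g + 2)*(g^3 + 4*g^2 - 9*g - 36) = (g + 2)*(g + 4)*(g^2 - 9) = (g + 2)*(g + 3)*(g + 4)*(g - 3)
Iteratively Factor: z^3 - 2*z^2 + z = (z)*(z^2 - 2*z + 1) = z*(z - 1)*(z - 1)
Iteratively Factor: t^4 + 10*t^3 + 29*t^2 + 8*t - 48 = (t + 4)*(t^3 + 6*t^2 + 5*t - 12) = (t + 4)^2*(t^2 + 2*t - 3) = (t + 3)*(t + 4)^2*(t - 1)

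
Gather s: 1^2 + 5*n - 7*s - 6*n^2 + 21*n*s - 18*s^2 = -6*n^2 + 5*n - 18*s^2 + s*(21*n - 7) + 1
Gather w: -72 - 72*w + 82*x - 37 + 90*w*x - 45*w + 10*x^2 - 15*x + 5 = w*(90*x - 117) + 10*x^2 + 67*x - 104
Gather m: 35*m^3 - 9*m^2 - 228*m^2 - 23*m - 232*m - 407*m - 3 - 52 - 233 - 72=35*m^3 - 237*m^2 - 662*m - 360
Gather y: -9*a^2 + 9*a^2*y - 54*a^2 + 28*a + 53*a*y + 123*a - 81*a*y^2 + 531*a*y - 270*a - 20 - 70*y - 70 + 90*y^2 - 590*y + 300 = -63*a^2 - 119*a + y^2*(90 - 81*a) + y*(9*a^2 + 584*a - 660) + 210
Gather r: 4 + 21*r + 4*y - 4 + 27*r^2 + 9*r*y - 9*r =27*r^2 + r*(9*y + 12) + 4*y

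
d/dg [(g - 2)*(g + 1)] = 2*g - 1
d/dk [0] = 0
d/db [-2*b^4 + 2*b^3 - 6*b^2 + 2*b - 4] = -8*b^3 + 6*b^2 - 12*b + 2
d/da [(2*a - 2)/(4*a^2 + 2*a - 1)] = 2*(-4*a^2 + 8*a + 1)/(16*a^4 + 16*a^3 - 4*a^2 - 4*a + 1)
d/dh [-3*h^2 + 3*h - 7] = 3 - 6*h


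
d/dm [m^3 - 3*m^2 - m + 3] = 3*m^2 - 6*m - 1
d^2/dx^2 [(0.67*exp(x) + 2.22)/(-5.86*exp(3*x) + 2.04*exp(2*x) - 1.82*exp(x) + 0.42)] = (-92.030128*exp(6*x) - 662.076864*exp(5*x) + 317.720912*exp(4*x) - 108.233124*exp(3*x) - 21.003192*exp(2*x) - 0.257292*exp(x) - 1.815156)*exp(x)/(201.230056*exp(9*x) - 210.158352*exp(8*x) + 260.655144*exp(7*x) - 182.299608*exp(6*x) + 111.079416*exp(5*x) - 52.391808*exp(4*x) + 18.485936*exp(3*x) - 5.253192*exp(2*x) + 0.963144*exp(x) - 0.074088)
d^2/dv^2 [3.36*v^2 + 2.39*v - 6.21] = 6.72000000000000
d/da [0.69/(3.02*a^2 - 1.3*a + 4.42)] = (0.897 - 4.1676*a)/(3.02*a^2 - 1.3*a + 4.42)^2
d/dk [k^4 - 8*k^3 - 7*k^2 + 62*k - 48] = 4*k^3 - 24*k^2 - 14*k + 62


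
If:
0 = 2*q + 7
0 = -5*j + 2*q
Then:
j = -7/5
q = -7/2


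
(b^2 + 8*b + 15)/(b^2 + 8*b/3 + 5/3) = 3*(b^2 + 8*b + 15)/(3*b^2 + 8*b + 5)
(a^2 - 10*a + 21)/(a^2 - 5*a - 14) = (a - 3)/(a + 2)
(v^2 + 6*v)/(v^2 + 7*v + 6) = v/(v + 1)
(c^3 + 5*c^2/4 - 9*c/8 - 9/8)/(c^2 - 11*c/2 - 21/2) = (4*c^2 - c - 3)/(4*(c - 7))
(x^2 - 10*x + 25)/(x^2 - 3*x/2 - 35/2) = 2*(x - 5)/(2*x + 7)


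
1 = 1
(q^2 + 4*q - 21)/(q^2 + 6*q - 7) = (q - 3)/(q - 1)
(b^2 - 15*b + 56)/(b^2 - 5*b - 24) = (b - 7)/(b + 3)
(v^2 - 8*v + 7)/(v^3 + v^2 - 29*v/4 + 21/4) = 4*(v - 7)/(4*v^2 + 8*v - 21)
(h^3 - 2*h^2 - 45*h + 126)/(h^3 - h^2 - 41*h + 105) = (h - 6)/(h - 5)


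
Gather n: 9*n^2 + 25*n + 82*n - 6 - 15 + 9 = 9*n^2 + 107*n - 12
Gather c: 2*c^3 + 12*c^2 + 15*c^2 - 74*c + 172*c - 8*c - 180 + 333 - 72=2*c^3 + 27*c^2 + 90*c + 81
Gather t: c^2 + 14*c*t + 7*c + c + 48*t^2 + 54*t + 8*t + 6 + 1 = c^2 + 8*c + 48*t^2 + t*(14*c + 62) + 7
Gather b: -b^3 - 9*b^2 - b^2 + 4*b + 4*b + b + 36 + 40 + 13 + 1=-b^3 - 10*b^2 + 9*b + 90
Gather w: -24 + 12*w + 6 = 12*w - 18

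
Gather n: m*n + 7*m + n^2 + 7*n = 7*m + n^2 + n*(m + 7)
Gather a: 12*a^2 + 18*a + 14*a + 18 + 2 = 12*a^2 + 32*a + 20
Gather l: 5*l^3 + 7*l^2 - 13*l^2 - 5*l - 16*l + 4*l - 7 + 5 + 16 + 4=5*l^3 - 6*l^2 - 17*l + 18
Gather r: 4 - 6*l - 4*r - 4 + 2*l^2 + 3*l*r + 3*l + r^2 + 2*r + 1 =2*l^2 - 3*l + r^2 + r*(3*l - 2) + 1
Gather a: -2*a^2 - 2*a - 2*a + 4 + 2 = -2*a^2 - 4*a + 6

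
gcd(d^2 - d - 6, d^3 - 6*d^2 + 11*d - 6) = d - 3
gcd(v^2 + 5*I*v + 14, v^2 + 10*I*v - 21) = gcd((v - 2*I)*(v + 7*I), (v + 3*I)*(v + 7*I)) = v + 7*I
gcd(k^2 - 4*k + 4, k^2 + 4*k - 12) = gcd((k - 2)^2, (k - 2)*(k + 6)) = k - 2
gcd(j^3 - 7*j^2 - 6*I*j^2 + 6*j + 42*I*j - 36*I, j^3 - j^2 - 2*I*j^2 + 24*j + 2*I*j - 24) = j^2 + j*(-1 - 6*I) + 6*I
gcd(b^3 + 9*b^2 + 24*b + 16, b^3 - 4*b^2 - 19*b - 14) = b + 1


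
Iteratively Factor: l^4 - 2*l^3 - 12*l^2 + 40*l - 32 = (l + 4)*(l^3 - 6*l^2 + 12*l - 8) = (l - 2)*(l + 4)*(l^2 - 4*l + 4) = (l - 2)^2*(l + 4)*(l - 2)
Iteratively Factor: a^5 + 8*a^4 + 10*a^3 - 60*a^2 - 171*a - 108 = (a - 3)*(a^4 + 11*a^3 + 43*a^2 + 69*a + 36) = (a - 3)*(a + 4)*(a^3 + 7*a^2 + 15*a + 9) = (a - 3)*(a + 3)*(a + 4)*(a^2 + 4*a + 3) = (a - 3)*(a + 1)*(a + 3)*(a + 4)*(a + 3)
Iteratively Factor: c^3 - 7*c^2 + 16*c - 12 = (c - 2)*(c^2 - 5*c + 6) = (c - 2)^2*(c - 3)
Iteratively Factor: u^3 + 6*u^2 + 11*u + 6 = (u + 1)*(u^2 + 5*u + 6) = (u + 1)*(u + 3)*(u + 2)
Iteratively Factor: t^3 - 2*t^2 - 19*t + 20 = (t + 4)*(t^2 - 6*t + 5) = (t - 1)*(t + 4)*(t - 5)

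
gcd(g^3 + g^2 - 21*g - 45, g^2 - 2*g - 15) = g^2 - 2*g - 15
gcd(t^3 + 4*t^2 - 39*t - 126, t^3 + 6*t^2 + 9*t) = t + 3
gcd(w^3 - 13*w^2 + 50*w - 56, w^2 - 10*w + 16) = w - 2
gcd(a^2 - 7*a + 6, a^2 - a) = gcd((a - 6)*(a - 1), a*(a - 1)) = a - 1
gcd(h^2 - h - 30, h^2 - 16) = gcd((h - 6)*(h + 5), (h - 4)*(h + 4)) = 1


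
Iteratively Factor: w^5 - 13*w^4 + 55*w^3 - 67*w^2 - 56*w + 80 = (w - 4)*(w^4 - 9*w^3 + 19*w^2 + 9*w - 20) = (w - 4)*(w + 1)*(w^3 - 10*w^2 + 29*w - 20) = (w - 4)*(w - 1)*(w + 1)*(w^2 - 9*w + 20) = (w - 5)*(w - 4)*(w - 1)*(w + 1)*(w - 4)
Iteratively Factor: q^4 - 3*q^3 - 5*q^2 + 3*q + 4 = (q + 1)*(q^3 - 4*q^2 - q + 4) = (q - 4)*(q + 1)*(q^2 - 1) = (q - 4)*(q + 1)^2*(q - 1)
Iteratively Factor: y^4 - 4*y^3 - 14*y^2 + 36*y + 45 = (y + 1)*(y^3 - 5*y^2 - 9*y + 45) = (y + 1)*(y + 3)*(y^2 - 8*y + 15) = (y - 3)*(y + 1)*(y + 3)*(y - 5)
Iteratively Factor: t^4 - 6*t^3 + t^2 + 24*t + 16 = (t - 4)*(t^3 - 2*t^2 - 7*t - 4) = (t - 4)*(t + 1)*(t^2 - 3*t - 4) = (t - 4)*(t + 1)^2*(t - 4)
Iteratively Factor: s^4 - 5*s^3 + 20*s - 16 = (s - 2)*(s^3 - 3*s^2 - 6*s + 8) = (s - 4)*(s - 2)*(s^2 + s - 2) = (s - 4)*(s - 2)*(s + 2)*(s - 1)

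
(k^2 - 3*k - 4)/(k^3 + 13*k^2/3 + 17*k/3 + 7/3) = 3*(k - 4)/(3*k^2 + 10*k + 7)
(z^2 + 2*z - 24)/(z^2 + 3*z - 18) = (z - 4)/(z - 3)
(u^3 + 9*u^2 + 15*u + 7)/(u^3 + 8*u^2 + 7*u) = (u + 1)/u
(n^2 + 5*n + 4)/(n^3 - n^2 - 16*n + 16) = (n + 1)/(n^2 - 5*n + 4)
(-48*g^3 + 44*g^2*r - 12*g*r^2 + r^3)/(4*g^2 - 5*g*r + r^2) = (12*g^2 - 8*g*r + r^2)/(-g + r)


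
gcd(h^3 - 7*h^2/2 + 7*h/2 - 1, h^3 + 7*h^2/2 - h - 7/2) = h - 1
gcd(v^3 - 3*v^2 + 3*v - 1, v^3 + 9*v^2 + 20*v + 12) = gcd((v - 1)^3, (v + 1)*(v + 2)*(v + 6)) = 1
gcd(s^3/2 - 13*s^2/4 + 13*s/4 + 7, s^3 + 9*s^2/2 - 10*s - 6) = 1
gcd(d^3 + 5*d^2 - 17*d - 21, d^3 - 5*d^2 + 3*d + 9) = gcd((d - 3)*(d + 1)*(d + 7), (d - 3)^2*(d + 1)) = d^2 - 2*d - 3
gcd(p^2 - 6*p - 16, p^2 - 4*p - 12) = p + 2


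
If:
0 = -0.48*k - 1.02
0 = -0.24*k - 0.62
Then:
No Solution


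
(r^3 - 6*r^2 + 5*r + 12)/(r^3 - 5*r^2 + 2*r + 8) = (r - 3)/(r - 2)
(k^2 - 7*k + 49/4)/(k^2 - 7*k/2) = (k - 7/2)/k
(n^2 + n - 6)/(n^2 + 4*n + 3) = (n - 2)/(n + 1)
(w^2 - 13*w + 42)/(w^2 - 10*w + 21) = (w - 6)/(w - 3)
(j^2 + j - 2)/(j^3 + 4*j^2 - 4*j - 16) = (j - 1)/(j^2 + 2*j - 8)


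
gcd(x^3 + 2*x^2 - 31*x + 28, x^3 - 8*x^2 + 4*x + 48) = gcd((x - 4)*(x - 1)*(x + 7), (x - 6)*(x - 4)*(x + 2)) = x - 4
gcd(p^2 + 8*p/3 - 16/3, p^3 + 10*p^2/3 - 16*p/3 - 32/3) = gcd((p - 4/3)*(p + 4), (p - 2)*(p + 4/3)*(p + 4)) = p + 4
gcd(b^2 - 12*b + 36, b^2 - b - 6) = 1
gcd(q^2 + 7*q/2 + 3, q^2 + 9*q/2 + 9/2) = q + 3/2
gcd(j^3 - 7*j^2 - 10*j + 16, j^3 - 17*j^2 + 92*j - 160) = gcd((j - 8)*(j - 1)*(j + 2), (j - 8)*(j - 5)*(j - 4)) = j - 8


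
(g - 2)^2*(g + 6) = g^3 + 2*g^2 - 20*g + 24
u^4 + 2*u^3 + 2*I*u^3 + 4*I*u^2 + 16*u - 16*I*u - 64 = (u - 2)*(u + 4)*(u - 2*I)*(u + 4*I)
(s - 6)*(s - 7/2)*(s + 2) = s^3 - 15*s^2/2 + 2*s + 42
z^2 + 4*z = z*(z + 4)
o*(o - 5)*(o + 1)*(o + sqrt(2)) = o^4 - 4*o^3 + sqrt(2)*o^3 - 4*sqrt(2)*o^2 - 5*o^2 - 5*sqrt(2)*o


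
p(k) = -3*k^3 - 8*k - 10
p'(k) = -9*k^2 - 8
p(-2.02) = 30.89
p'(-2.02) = -44.72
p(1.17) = -24.16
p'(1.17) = -20.32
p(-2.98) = 93.23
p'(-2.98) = -87.92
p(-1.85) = 23.79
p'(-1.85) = -38.80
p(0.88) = -19.08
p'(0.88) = -14.97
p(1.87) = -44.58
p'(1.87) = -39.47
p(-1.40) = 9.43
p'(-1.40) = -25.64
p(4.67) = -352.90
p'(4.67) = -204.28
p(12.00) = -5290.00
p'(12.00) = -1304.00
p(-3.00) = 95.00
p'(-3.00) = -89.00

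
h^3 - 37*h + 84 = (h - 4)*(h - 3)*(h + 7)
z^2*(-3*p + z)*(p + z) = -3*p^2*z^2 - 2*p*z^3 + z^4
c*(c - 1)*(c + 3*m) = c^3 + 3*c^2*m - c^2 - 3*c*m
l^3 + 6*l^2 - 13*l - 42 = (l - 3)*(l + 2)*(l + 7)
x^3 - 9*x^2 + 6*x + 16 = (x - 8)*(x - 2)*(x + 1)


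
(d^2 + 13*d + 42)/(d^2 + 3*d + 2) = (d^2 + 13*d + 42)/(d^2 + 3*d + 2)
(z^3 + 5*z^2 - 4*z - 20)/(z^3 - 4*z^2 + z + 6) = (z^2 + 7*z + 10)/(z^2 - 2*z - 3)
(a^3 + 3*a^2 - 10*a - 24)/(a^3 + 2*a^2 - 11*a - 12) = (a + 2)/(a + 1)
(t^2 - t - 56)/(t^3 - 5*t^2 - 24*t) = (t + 7)/(t*(t + 3))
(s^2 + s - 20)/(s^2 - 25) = (s - 4)/(s - 5)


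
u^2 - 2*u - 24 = (u - 6)*(u + 4)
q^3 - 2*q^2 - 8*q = q*(q - 4)*(q + 2)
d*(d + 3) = d^2 + 3*d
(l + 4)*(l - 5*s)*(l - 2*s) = l^3 - 7*l^2*s + 4*l^2 + 10*l*s^2 - 28*l*s + 40*s^2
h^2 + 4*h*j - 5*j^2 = (h - j)*(h + 5*j)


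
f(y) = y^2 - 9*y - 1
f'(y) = 2*y - 9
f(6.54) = -17.09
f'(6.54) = 4.08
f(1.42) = -11.76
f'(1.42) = -6.16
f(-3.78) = 47.31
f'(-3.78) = -16.56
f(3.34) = -19.90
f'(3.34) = -2.32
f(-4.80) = 65.24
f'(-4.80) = -18.60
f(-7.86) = 131.52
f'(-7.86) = -24.72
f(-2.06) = 21.78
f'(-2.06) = -13.12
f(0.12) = -2.07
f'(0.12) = -8.76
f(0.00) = -1.00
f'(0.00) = -9.00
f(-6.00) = 89.00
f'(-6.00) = -21.00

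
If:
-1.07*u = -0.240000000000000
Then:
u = 0.22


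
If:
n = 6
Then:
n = 6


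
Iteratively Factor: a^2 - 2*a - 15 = (a - 5)*(a + 3)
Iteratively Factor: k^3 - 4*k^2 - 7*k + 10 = (k - 1)*(k^2 - 3*k - 10) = (k - 1)*(k + 2)*(k - 5)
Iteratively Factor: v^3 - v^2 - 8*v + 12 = (v - 2)*(v^2 + v - 6) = (v - 2)*(v + 3)*(v - 2)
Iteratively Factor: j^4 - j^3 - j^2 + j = (j + 1)*(j^3 - 2*j^2 + j) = j*(j + 1)*(j^2 - 2*j + 1) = j*(j - 1)*(j + 1)*(j - 1)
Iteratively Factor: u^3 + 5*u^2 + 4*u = (u + 4)*(u^2 + u) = (u + 1)*(u + 4)*(u)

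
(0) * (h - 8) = 0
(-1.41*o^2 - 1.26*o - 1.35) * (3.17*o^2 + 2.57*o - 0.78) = -4.4697*o^4 - 7.6179*o^3 - 6.4179*o^2 - 2.4867*o + 1.053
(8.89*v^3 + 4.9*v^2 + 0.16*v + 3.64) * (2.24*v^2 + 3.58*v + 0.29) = 19.9136*v^5 + 42.8022*v^4 + 20.4785*v^3 + 10.1474*v^2 + 13.0776*v + 1.0556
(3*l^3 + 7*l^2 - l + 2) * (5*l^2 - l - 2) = 15*l^5 + 32*l^4 - 18*l^3 - 3*l^2 - 4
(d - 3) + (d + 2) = 2*d - 1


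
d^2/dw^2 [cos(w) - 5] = -cos(w)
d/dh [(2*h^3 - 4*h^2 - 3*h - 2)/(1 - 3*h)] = (-12*h^3 + 18*h^2 - 8*h - 9)/(9*h^2 - 6*h + 1)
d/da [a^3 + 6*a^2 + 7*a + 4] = 3*a^2 + 12*a + 7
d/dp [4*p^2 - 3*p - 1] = 8*p - 3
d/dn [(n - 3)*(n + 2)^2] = (n + 2)*(3*n - 4)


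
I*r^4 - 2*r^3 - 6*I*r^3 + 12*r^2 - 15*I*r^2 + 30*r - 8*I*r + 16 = (r - 8)*(r + 1)*(r + 2*I)*(I*r + I)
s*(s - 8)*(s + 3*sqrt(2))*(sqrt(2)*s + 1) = sqrt(2)*s^4 - 8*sqrt(2)*s^3 + 7*s^3 - 56*s^2 + 3*sqrt(2)*s^2 - 24*sqrt(2)*s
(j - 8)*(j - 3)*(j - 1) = j^3 - 12*j^2 + 35*j - 24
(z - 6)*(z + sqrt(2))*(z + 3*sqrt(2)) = z^3 - 6*z^2 + 4*sqrt(2)*z^2 - 24*sqrt(2)*z + 6*z - 36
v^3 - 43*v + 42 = (v - 6)*(v - 1)*(v + 7)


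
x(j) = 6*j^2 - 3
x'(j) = 12*j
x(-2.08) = 22.96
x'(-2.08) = -24.96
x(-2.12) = 23.97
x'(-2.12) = -25.44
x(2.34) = 29.85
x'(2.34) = 28.08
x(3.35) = 64.34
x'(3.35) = 40.20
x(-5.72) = 193.31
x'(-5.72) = -68.64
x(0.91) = 1.97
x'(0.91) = 10.92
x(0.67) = -0.31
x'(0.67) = 8.04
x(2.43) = 32.43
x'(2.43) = 29.16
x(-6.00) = 213.00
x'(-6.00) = -72.00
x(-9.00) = 483.00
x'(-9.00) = -108.00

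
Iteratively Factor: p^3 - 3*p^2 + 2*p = (p - 2)*(p^2 - p) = p*(p - 2)*(p - 1)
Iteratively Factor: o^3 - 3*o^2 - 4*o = (o)*(o^2 - 3*o - 4) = o*(o + 1)*(o - 4)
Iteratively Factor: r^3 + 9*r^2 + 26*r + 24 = (r + 4)*(r^2 + 5*r + 6) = (r + 2)*(r + 4)*(r + 3)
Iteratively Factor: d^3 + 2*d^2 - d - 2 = (d + 1)*(d^2 + d - 2) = (d - 1)*(d + 1)*(d + 2)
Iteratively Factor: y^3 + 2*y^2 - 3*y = (y + 3)*(y^2 - y) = y*(y + 3)*(y - 1)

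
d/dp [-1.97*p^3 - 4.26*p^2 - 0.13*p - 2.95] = -5.91*p^2 - 8.52*p - 0.13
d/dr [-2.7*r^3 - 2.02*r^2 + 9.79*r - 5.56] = -8.1*r^2 - 4.04*r + 9.79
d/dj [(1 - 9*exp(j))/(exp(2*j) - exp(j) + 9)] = ((2*exp(j) - 1)*(9*exp(j) - 1) - 9*exp(2*j) + 9*exp(j) - 81)*exp(j)/(exp(2*j) - exp(j) + 9)^2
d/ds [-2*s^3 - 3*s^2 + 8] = 6*s*(-s - 1)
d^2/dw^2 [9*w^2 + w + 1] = 18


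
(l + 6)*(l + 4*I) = l^2 + 6*l + 4*I*l + 24*I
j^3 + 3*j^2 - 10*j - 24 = (j - 3)*(j + 2)*(j + 4)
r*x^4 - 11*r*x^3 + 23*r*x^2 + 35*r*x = x*(x - 7)*(x - 5)*(r*x + r)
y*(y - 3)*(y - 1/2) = y^3 - 7*y^2/2 + 3*y/2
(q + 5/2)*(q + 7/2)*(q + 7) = q^3 + 13*q^2 + 203*q/4 + 245/4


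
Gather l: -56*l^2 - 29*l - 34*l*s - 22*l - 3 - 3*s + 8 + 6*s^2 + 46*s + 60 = -56*l^2 + l*(-34*s - 51) + 6*s^2 + 43*s + 65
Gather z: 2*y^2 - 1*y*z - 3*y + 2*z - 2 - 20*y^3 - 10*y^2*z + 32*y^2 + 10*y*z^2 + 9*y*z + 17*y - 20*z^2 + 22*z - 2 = -20*y^3 + 34*y^2 + 14*y + z^2*(10*y - 20) + z*(-10*y^2 + 8*y + 24) - 4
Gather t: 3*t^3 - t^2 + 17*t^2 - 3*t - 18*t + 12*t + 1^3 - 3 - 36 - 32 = 3*t^3 + 16*t^2 - 9*t - 70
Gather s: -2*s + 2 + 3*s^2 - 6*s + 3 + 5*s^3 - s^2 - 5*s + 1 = 5*s^3 + 2*s^2 - 13*s + 6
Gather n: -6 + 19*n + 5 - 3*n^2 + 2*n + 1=-3*n^2 + 21*n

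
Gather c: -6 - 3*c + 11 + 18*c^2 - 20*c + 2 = 18*c^2 - 23*c + 7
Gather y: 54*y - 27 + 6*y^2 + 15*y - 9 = 6*y^2 + 69*y - 36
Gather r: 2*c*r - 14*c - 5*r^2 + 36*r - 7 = -14*c - 5*r^2 + r*(2*c + 36) - 7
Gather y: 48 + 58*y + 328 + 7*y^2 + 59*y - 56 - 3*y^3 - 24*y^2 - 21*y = -3*y^3 - 17*y^2 + 96*y + 320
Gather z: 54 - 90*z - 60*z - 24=30 - 150*z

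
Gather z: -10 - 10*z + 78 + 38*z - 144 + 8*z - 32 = 36*z - 108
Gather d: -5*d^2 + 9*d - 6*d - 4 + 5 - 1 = -5*d^2 + 3*d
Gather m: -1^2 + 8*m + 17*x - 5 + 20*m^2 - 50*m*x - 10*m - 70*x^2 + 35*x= 20*m^2 + m*(-50*x - 2) - 70*x^2 + 52*x - 6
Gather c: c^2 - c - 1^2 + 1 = c^2 - c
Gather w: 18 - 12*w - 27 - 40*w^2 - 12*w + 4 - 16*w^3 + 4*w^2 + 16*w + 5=-16*w^3 - 36*w^2 - 8*w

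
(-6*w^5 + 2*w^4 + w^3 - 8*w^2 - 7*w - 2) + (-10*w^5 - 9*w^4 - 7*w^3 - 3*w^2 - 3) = -16*w^5 - 7*w^4 - 6*w^3 - 11*w^2 - 7*w - 5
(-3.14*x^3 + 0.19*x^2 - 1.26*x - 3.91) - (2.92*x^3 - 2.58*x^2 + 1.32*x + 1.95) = -6.06*x^3 + 2.77*x^2 - 2.58*x - 5.86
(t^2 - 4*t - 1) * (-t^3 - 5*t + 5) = -t^5 + 4*t^4 - 4*t^3 + 25*t^2 - 15*t - 5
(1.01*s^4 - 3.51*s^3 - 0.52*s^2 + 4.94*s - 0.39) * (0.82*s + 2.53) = 0.8282*s^5 - 0.3229*s^4 - 9.3067*s^3 + 2.7352*s^2 + 12.1784*s - 0.9867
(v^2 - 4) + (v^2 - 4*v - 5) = 2*v^2 - 4*v - 9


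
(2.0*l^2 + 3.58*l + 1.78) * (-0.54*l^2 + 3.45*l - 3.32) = -1.08*l^4 + 4.9668*l^3 + 4.7498*l^2 - 5.7446*l - 5.9096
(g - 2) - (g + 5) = -7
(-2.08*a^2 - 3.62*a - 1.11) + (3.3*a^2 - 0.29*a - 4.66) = 1.22*a^2 - 3.91*a - 5.77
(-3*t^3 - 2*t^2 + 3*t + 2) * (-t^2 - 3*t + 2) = 3*t^5 + 11*t^4 - 3*t^3 - 15*t^2 + 4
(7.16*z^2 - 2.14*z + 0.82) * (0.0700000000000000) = 0.5012*z^2 - 0.1498*z + 0.0574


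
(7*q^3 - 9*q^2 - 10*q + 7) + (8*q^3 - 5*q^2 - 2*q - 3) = 15*q^3 - 14*q^2 - 12*q + 4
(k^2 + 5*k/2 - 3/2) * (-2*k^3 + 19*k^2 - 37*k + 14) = -2*k^5 + 14*k^4 + 27*k^3/2 - 107*k^2 + 181*k/2 - 21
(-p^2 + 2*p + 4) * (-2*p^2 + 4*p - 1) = 2*p^4 - 8*p^3 + p^2 + 14*p - 4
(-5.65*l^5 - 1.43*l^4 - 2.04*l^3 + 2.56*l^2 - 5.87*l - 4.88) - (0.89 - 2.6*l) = -5.65*l^5 - 1.43*l^4 - 2.04*l^3 + 2.56*l^2 - 3.27*l - 5.77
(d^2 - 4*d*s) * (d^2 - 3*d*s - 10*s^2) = d^4 - 7*d^3*s + 2*d^2*s^2 + 40*d*s^3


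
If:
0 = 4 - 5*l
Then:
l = 4/5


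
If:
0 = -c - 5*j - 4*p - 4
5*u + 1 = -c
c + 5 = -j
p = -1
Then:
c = -25/4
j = 5/4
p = -1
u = 21/20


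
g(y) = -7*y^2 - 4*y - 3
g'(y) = -14*y - 4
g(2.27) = -48.15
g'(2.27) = -35.78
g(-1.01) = -6.10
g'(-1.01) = 10.14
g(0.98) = -13.64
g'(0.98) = -17.72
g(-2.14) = -26.50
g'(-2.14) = 25.96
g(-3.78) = -87.90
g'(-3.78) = 48.92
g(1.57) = -26.53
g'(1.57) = -25.98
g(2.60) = -60.72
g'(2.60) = -40.40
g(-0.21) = -2.47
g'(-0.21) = -1.06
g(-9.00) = -534.00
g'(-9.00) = 122.00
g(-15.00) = -1518.00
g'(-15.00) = 206.00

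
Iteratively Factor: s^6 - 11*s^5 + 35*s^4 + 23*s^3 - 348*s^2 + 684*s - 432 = (s - 4)*(s^5 - 7*s^4 + 7*s^3 + 51*s^2 - 144*s + 108) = (s - 4)*(s + 3)*(s^4 - 10*s^3 + 37*s^2 - 60*s + 36) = (s - 4)*(s - 3)*(s + 3)*(s^3 - 7*s^2 + 16*s - 12) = (s - 4)*(s - 3)^2*(s + 3)*(s^2 - 4*s + 4) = (s - 4)*(s - 3)^2*(s - 2)*(s + 3)*(s - 2)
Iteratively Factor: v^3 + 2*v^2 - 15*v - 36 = (v + 3)*(v^2 - v - 12) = (v - 4)*(v + 3)*(v + 3)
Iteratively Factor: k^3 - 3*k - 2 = (k - 2)*(k^2 + 2*k + 1) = (k - 2)*(k + 1)*(k + 1)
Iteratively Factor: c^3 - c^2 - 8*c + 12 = (c - 2)*(c^2 + c - 6) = (c - 2)*(c + 3)*(c - 2)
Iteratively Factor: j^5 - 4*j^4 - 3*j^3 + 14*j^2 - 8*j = (j - 4)*(j^4 - 3*j^2 + 2*j) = (j - 4)*(j + 2)*(j^3 - 2*j^2 + j) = j*(j - 4)*(j + 2)*(j^2 - 2*j + 1) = j*(j - 4)*(j - 1)*(j + 2)*(j - 1)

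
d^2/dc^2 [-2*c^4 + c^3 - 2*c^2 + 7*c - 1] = -24*c^2 + 6*c - 4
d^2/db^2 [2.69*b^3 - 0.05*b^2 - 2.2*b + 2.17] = 16.14*b - 0.1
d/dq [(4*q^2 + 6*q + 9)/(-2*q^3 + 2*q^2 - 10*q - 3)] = 2*(4*q^4 + 12*q^3 + q^2 - 30*q + 36)/(4*q^6 - 8*q^5 + 44*q^4 - 28*q^3 + 88*q^2 + 60*q + 9)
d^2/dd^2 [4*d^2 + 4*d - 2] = 8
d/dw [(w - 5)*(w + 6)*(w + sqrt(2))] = 3*w^2 + 2*w + 2*sqrt(2)*w - 30 + sqrt(2)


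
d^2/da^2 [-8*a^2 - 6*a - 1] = -16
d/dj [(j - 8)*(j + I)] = 2*j - 8 + I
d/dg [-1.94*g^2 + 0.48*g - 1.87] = 0.48 - 3.88*g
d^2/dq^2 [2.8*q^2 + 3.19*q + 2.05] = 5.60000000000000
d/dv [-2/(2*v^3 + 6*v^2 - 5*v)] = 2*(6*v^2 + 12*v - 5)/(v^2*(2*v^2 + 6*v - 5)^2)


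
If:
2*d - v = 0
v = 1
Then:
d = 1/2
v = 1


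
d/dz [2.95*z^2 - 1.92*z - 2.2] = 5.9*z - 1.92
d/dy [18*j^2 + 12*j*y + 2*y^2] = 12*j + 4*y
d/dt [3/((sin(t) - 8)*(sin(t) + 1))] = 3*(7 - 2*sin(t))*cos(t)/((sin(t) - 8)^2*(sin(t) + 1)^2)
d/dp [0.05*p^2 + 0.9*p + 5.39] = 0.1*p + 0.9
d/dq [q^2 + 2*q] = 2*q + 2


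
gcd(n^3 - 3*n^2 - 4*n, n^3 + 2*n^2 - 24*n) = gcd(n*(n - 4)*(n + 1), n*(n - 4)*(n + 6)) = n^2 - 4*n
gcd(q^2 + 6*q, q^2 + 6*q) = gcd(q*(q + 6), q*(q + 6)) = q^2 + 6*q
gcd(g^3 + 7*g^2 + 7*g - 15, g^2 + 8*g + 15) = g^2 + 8*g + 15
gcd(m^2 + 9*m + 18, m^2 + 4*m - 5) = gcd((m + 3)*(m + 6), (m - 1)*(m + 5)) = 1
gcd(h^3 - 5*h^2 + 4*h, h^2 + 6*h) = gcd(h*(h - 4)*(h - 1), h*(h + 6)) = h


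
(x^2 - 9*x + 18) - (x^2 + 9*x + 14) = 4 - 18*x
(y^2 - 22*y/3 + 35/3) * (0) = 0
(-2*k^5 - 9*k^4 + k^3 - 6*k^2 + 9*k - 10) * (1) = -2*k^5 - 9*k^4 + k^3 - 6*k^2 + 9*k - 10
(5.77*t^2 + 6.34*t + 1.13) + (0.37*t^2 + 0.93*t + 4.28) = 6.14*t^2 + 7.27*t + 5.41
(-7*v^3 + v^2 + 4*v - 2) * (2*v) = -14*v^4 + 2*v^3 + 8*v^2 - 4*v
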